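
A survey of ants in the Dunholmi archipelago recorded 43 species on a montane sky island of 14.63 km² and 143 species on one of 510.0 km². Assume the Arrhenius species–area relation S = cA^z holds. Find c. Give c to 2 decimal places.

z = ln(S₂/S₁) / ln(A₂/A₁) = ln(143/43) / ln(510/14.63) = 1.2016 / 3.5513 = 0.3384
c = S₁ / A₁^z = 43 / 14.63^0.3384 = 43 / 2.479 = 17.35

17.35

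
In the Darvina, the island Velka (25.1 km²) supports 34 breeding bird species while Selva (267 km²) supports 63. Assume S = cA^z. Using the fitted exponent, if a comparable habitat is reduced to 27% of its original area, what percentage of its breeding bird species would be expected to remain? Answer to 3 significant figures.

71.1%

z = ln(63/34) / ln(267/25.1) = 0.6168 / 2.3644 = 0.2609
S_new/S_old = (A_new/A_old)^z = 0.27^0.2609 = exp(0.2609 × -1.3093) = 0.7107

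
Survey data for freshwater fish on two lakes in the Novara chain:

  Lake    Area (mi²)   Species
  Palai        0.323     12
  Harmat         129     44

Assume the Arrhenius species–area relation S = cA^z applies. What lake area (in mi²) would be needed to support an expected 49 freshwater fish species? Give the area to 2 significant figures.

210 mi²

z = ln(44/12) / ln(129/0.323) = 1.2993 / 5.9899 = 0.2169
c = 12 / 0.323^0.2169 = 12 / 0.7826 = 15.33
A = (49/15.33)^(1/0.2169) ⇒ ln A = ln(3.196)/0.2169 = 5.3560
A = e^5.3560 ≈ 211.9 mi²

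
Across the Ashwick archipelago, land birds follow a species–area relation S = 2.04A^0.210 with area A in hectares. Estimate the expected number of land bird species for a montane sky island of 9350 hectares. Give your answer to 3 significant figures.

13.9

S = 2.04 × 9350^0.21 = 2.04 × 6.821 ≈ 13.92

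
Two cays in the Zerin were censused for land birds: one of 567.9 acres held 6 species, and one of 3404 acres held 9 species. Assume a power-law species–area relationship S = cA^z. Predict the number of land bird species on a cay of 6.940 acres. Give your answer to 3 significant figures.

2.21

z = ln(9/6) / ln(3404/567.9) = 0.4055 / 1.7908 = 0.2264
c = 6 / 567.9^0.2264 = 6 / 4.204 = 1.427
S₃ = 1.427 × 6.94^0.2264 = 1.427 × 1.551 ≈ 2.213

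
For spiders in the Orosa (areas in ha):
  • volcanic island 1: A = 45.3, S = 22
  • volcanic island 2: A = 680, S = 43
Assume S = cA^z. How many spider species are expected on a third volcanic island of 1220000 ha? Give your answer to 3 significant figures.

274

z = ln(43/22) / ln(680/45.3) = 0.6702 / 2.7088 = 0.2474
c = 22 / 45.3^0.2474 = 22 / 2.569 = 8.564
S₃ = 8.564 × 1220000^0.2474 = 8.564 × 32.05 ≈ 274.5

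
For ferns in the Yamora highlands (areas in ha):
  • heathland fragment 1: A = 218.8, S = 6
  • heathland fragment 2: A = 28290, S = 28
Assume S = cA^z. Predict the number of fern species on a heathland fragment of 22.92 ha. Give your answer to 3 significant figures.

z = ln(28/6) / ln(28290/218.8) = 1.5404 / 4.8621 = 0.3168
c = 6 / 218.8^0.3168 = 6 / 5.513 = 1.088
S₃ = 1.088 × 22.92^0.3168 = 1.088 × 2.697 ≈ 2.936

2.94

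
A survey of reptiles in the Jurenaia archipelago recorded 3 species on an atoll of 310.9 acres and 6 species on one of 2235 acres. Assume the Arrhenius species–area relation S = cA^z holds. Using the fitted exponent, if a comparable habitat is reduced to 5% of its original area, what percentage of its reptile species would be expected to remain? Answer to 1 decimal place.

34.9%

z = ln(6/3) / ln(2235/310.9) = 0.6931 / 1.9725 = 0.3514
S_new/S_old = (A_new/A_old)^z = 0.05^0.3514 = exp(0.3514 × -2.9957) = 0.349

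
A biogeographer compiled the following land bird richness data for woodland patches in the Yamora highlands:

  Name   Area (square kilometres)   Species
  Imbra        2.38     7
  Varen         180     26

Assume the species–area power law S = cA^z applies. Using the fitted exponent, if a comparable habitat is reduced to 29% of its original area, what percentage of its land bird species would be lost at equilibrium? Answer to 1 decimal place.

z = ln(26/7) / ln(180/2.38) = 1.3122 / 4.3259 = 0.3033
S_new/S_old = (A_new/A_old)^z = 0.29^0.3033 = exp(0.3033 × -1.2379) = 0.687
Fraction lost = 1 − 0.687 = 0.313

31.3%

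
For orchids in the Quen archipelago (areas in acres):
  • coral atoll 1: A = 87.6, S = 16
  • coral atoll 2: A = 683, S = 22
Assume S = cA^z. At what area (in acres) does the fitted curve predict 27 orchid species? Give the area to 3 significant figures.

2560 acres

z = ln(22/16) / ln(683/87.6) = 0.3185 / 2.0537 = 0.1551
c = 16 / 87.6^0.1551 = 16 / 2.001 = 7.997
A = (27/7.997)^(1/0.1551) ⇒ ln A = ln(3.376)/0.1551 = 7.8472
A = e^7.8472 ≈ 2559 acres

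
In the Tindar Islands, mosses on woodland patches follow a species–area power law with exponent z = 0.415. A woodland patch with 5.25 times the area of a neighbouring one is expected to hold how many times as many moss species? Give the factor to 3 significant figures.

S₂/S₁ = (A₂/A₁)^z = 5.25^0.415
ln(S₂/S₁) = 0.415 × ln 5.25 = 0.415 × 1.6582 = 0.6882
S₂/S₁ = e^0.6882 ≈ 1.99

1.99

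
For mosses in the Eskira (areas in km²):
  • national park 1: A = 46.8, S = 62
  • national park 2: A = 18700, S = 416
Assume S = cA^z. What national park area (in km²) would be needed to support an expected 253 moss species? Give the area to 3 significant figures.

z = ln(416/62) / ln(18700/46.8) = 1.9036 / 5.9904 = 0.3178
c = 62 / 46.8^0.3178 = 62 / 3.394 = 18.27
A = (253/18.27)^(1/0.3178) ⇒ ln A = ln(13.85)/0.3178 = 8.2713
A = e^8.2713 ≈ 3910 km²

3910 km²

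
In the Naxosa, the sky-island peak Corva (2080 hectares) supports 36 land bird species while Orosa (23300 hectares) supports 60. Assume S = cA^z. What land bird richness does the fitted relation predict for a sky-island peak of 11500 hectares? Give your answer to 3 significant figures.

51.7

z = ln(60/36) / ln(23300/2080) = 0.5108 / 2.4161 = 0.2114
c = 36 / 2080^0.2114 = 36 / 5.03 = 7.158
S₃ = 7.158 × 11500^0.2114 = 7.158 × 7.22 ≈ 51.68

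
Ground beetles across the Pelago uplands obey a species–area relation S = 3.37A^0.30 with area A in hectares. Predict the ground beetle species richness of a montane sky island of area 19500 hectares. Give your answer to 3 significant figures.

S = 3.37 × 19500^0.3 = 3.37 × 19.36 ≈ 65.26

65.3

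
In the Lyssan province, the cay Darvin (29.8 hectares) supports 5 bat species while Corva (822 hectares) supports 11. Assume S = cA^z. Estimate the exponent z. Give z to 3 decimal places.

Taking logs: ln S = ln c + z ln A, so z = (ln S₂ − ln S₁)/(ln A₂ − ln A₁).
z = ln(11/5) / ln(822/29.8) = ln(2.2) / ln(27.58) = 0.7885 / 3.3172 = 0.2377

0.238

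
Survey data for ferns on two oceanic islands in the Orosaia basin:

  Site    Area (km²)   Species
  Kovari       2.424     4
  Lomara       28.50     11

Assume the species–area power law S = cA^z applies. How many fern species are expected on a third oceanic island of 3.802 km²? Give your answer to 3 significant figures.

z = ln(11/4) / ln(28.5/2.424) = 1.0116 / 2.4645 = 0.4105
c = 4 / 2.424^0.4105 = 4 / 1.438 = 2.781
S₃ = 2.781 × 3.802^0.4105 = 2.781 × 1.73 ≈ 4.812

4.81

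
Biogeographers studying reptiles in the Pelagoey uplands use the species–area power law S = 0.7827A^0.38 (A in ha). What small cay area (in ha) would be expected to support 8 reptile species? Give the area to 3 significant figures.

453 ha

8 = 0.7827 × A^0.38  ⇒  A^0.38 = 8/0.7827 = 10.22
ln A = ln(10.22) / 0.38 = 2.3244 / 0.38 = 6.1170
A = e^6.1170 ≈ 453.5 ha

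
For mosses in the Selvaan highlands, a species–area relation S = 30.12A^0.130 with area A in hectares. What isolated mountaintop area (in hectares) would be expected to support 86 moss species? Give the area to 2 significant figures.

3200 hectares

86 = 30.12 × A^0.13  ⇒  A^0.13 = 86/30.12 = 2.855
ln A = ln(2.855) / 0.13 = 1.0492 / 0.13 = 8.0704
A = e^8.0704 ≈ 3199 hectares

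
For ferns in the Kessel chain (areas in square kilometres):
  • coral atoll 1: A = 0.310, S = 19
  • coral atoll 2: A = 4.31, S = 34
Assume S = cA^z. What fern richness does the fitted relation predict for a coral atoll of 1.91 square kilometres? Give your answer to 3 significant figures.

28.4

z = ln(34/19) / ln(4.31/0.31) = 0.5819 / 2.6321 = 0.2211
c = 19 / 0.31^0.2211 = 19 / 0.7719 = 24.62
S₃ = 24.62 × 1.91^0.2211 = 24.62 × 1.154 ≈ 28.4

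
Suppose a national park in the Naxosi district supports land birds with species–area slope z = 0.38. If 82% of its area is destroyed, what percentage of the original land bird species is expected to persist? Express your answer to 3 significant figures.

52.1%

S_new/S_old = (A_new/A_old)^z = 0.18^0.38
= exp(0.38 × ln 0.18) = exp(0.38 × -1.7148) = exp(-0.6516) ≈ 0.5212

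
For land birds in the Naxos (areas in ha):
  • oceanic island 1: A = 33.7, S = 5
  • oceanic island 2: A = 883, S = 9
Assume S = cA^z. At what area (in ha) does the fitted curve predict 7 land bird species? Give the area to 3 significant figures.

219 ha

z = ln(9/5) / ln(883/33.7) = 0.5878 / 3.2658 = 0.1800
c = 5 / 33.7^0.1800 = 5 / 1.883 = 2.655
A = (7/2.655)^(1/0.1800) ⇒ ln A = ln(2.637)/0.1800 = 5.3870
A = e^5.3870 ≈ 218.5 ha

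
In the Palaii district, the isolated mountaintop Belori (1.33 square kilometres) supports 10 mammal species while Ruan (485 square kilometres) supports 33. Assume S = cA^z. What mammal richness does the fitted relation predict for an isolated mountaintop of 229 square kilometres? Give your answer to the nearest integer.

28

z = ln(33/10) / ln(485/1.33) = 1.1939 / 5.8990 = 0.2024
c = 10 / 1.33^0.2024 = 10 / 1.059 = 9.439
S₃ = 9.439 × 229^0.2024 = 9.439 × 3.003 ≈ 28.35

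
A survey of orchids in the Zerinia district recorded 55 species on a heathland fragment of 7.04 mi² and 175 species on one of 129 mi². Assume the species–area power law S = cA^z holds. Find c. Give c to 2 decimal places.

z = ln(S₂/S₁) / ln(A₂/A₁) = ln(175/55) / ln(129/7.04) = 1.1575 / 2.9082 = 0.3980
c = S₁ / A₁^z = 55 / 7.04^0.3980 = 55 / 2.174 = 25.29

25.29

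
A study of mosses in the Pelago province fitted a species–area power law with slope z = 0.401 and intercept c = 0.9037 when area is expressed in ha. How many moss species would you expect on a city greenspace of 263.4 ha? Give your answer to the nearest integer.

S = 0.9037 × 263.4^0.401
ln S = ln 0.9037 + 0.401 × ln 263.4 = -0.1013 + 0.401 × 5.5737 = 2.1338
S = e^2.1338 ≈ 8.447

8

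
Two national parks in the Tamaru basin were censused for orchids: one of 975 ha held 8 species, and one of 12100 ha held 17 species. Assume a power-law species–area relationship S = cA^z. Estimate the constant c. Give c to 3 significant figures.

z = ln(S₂/S₁) / ln(A₂/A₁) = ln(17/8) / ln(12100/975) = 0.7538 / 2.5185 = 0.2993
c = S₁ / A₁^z = 8 / 975^0.2993 = 8 / 7.845 = 1.02

1.02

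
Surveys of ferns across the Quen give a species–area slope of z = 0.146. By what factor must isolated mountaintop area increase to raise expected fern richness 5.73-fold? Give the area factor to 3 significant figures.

156000

(A₂/A₁)^0.146 = 5.73, so A₂/A₁ = 5.73^(1/0.146) = 5.73^6.849
ln(A₂/A₁) = ln 5.73 / 0.146 = 1.7457 / 0.146 = 11.9570
A₂/A₁ = e^11.9570 ≈ 155898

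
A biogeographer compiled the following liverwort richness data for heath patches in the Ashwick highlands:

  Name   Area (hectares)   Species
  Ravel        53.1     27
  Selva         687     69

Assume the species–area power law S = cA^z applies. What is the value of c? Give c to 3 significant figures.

6.30

z = ln(S₂/S₁) / ln(A₂/A₁) = ln(69/27) / ln(687/53.1) = 0.9383 / 2.5602 = 0.3665
c = S₁ / A₁^z = 27 / 53.1^0.3665 = 27 / 4.288 = 6.297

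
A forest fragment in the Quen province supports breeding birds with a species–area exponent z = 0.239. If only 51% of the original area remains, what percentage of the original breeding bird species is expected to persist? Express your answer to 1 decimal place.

S_new/S_old = (A_new/A_old)^z = 0.51^0.239
= exp(0.239 × ln 0.51) = exp(0.239 × -0.6733) = exp(-0.1609) ≈ 0.8514

85.1%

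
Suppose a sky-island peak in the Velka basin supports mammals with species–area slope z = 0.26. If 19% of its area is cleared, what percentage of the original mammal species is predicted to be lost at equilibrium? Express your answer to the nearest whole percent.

S_new/S_old = (A_new/A_old)^z = 0.81^0.26
= exp(0.26 × ln 0.81) = exp(0.26 × -0.2107) = exp(-0.0548) ≈ 0.9467
Fraction lost = 1 − 0.9467 = 0.05331

5%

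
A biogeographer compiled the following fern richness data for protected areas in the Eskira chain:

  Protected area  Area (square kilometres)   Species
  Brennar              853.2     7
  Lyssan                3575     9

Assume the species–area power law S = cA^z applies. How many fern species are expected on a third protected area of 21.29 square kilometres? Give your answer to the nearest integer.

4

z = ln(9/7) / ln(3575/853.2) = 0.2513 / 1.4327 = 0.1754
c = 7 / 853.2^0.1754 = 7 / 3.267 = 2.143
S₃ = 2.143 × 21.29^0.1754 = 2.143 × 1.71 ≈ 3.664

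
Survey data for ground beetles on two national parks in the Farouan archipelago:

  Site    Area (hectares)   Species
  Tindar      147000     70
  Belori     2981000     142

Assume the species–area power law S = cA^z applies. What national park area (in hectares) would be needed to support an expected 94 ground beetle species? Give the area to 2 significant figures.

520000 hectares

z = ln(142/70) / ln(2981000/147000) = 0.7073 / 3.0096 = 0.2350
c = 70 / 147000^0.2350 = 70 / 16.39 = 4.272
A = (94/4.272)^(1/0.2350) ⇒ ln A = ln(22)/0.2350 = 13.1525
A = e^13.1525 ≈ 515304 hectares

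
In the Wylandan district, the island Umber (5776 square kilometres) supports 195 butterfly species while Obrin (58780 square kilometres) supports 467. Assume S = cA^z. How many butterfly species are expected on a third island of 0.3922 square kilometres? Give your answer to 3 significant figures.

z = ln(467/195) / ln(58780/5776) = 0.8733 / 2.3201 = 0.3764
c = 195 / 5776^0.3764 = 195 / 26.06 = 7.483
S₃ = 7.483 × 0.3922^0.3764 = 7.483 × 0.7031 ≈ 5.261

5.26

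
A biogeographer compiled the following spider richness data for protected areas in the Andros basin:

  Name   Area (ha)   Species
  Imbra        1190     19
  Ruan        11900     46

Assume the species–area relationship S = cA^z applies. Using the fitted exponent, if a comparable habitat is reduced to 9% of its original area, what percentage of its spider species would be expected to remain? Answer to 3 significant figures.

39.7%

z = ln(46/19) / ln(11900/1190) = 0.8842 / 2.3026 = 0.3840
S_new/S_old = (A_new/A_old)^z = 0.09^0.3840 = exp(0.3840 × -2.4079) = 0.3967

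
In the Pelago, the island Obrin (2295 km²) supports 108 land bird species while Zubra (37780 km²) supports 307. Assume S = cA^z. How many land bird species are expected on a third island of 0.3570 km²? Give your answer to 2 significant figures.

z = ln(307/108) / ln(37780/2295) = 1.0447 / 2.8010 = 0.3730
c = 108 / 2295^0.3730 = 108 / 17.93 = 6.025
S₃ = 6.025 × 0.357^0.3730 = 6.025 × 0.681 ≈ 4.103

4.1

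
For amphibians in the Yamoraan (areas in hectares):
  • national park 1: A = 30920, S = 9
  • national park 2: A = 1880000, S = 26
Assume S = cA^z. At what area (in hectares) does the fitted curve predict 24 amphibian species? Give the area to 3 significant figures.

z = ln(26/9) / ln(1880000/30920) = 1.0609 / 4.1076 = 0.2583
c = 9 / 30920^0.2583 = 9 / 14.44 = 0.6231
A = (24/0.6231)^(1/0.2583) ⇒ ln A = ln(38.52)/0.2583 = 14.1369
A = e^14.1369 ≈ 1378991 hectares

1380000 hectares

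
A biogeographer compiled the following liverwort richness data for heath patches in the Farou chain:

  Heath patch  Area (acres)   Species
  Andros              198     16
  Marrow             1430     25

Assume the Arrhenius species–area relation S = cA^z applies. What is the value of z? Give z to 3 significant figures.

Taking logs: ln S = ln c + z ln A, so z = (ln S₂ − ln S₁)/(ln A₂ − ln A₁).
z = ln(25/16) / ln(1430/198) = ln(1.562) / ln(7.222) = 0.4463 / 1.9772 = 0.2257

0.226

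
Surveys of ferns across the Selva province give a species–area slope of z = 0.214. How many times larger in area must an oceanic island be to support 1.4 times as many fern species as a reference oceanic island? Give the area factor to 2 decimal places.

(A₂/A₁)^0.214 = 1.4, so A₂/A₁ = 1.4^(1/0.214) = 1.4^4.673
ln(A₂/A₁) = ln 1.4 / 0.214 = 0.3365 / 0.214 = 1.5723
A₂/A₁ = e^1.5723 ≈ 4.818

4.82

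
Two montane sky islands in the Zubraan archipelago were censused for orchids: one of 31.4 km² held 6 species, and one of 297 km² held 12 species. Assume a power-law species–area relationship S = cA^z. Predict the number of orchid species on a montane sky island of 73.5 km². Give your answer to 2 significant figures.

z = ln(12/6) / ln(297/31.4) = 0.6931 / 2.2469 = 0.3085
c = 6 / 31.4^0.3085 = 6 / 2.896 = 2.072
S₃ = 2.072 × 73.5^0.3085 = 2.072 × 3.765 ≈ 7.8

7.8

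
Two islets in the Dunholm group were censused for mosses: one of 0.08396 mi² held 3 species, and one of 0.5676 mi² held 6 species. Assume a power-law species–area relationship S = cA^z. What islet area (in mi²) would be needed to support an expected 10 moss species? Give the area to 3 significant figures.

z = ln(6/3) / ln(0.5676/0.08396) = 0.6931 / 1.9111 = 0.3627
c = 3 / 0.08396^0.3627 = 3 / 0.4072 = 7.368
A = (10/7.368)^(1/0.3627) ⇒ ln A = ln(1.357)/0.3627 = 0.8421
A = e^0.8421 ≈ 2.321 mi²

2.32 mi²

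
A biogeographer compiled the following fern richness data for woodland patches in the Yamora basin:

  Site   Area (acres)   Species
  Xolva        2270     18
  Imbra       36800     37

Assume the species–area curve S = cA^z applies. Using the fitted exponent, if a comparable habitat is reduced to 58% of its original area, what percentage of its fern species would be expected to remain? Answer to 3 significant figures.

86.9%

z = ln(37/18) / ln(36800/2270) = 0.7205 / 2.7857 = 0.2587
S_new/S_old = (A_new/A_old)^z = 0.58^0.2587 = exp(0.2587 × -0.5447) = 0.8686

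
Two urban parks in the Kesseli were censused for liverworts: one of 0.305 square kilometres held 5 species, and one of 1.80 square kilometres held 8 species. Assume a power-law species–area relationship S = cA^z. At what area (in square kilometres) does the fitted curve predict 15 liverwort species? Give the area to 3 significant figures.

z = ln(8/5) / ln(1.8/0.305) = 0.4700 / 1.7752 = 0.2648
c = 5 / 0.305^0.2648 = 5 / 0.7302 = 6.847
A = (15/6.847)^(1/0.2648) ⇒ ln A = ln(2.191)/0.2648 = 2.9621
A = e^2.9621 ≈ 19.34 square kilometres

19.3 square kilometres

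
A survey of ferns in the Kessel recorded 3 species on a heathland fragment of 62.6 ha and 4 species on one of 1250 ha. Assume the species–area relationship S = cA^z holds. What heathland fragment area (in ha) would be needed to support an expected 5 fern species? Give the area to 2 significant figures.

13000 ha

z = ln(4/3) / ln(1250/62.6) = 0.2877 / 2.9941 = 0.0961
c = 3 / 62.6^0.0961 = 3 / 1.488 = 2.016
A = (5/2.016)^(1/0.0961) ⇒ ln A = ln(2.48)/0.0961 = 9.4533
A = e^9.4533 ≈ 12751 ha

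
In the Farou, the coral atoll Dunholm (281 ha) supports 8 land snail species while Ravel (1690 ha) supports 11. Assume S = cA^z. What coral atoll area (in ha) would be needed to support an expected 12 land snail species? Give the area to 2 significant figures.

2800 ha

z = ln(11/8) / ln(1690/281) = 0.3185 / 1.7941 = 0.1775
c = 8 / 281^0.1775 = 8 / 2.72 = 2.941
A = (12/2.941)^(1/0.1775) ⇒ ln A = ln(4.081)/0.1775 = 7.9227
A = e^7.9227 ≈ 2759 ha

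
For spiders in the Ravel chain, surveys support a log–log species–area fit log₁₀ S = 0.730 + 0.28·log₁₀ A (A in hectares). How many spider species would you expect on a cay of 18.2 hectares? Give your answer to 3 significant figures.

12.1

S = 5.37 × 18.2^0.28 = 5.37 × 2.253 ≈ 12.1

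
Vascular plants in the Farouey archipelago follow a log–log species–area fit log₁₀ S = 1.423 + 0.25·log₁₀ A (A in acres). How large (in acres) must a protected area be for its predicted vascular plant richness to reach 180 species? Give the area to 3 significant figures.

180 = 26.49 × A^0.25  ⇒  A^0.25 = 180/26.49 = 6.796
ln A = ln(6.796) / 0.25 = 1.9164 / 0.25 = 7.6655
A = e^7.6655 ≈ 2133 acres

2130 acres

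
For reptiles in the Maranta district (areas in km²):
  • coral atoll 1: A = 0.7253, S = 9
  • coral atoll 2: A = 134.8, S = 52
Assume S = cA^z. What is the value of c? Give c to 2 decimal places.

10.02

z = ln(S₂/S₁) / ln(A₂/A₁) = ln(52/9) / ln(134.8/0.7253) = 1.7540 / 5.2250 = 0.3357
c = S₁ / A₁^z = 9 / 0.7253^0.3357 = 9 / 0.8978 = 10.02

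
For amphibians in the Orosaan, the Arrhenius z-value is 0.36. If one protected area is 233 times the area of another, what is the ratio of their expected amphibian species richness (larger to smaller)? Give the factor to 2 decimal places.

S₂/S₁ = (A₂/A₁)^z = 233^0.36
ln(S₂/S₁) = 0.36 × ln 233 = 0.36 × 5.4510 = 1.9624
S₂/S₁ = e^1.9624 ≈ 7.116

7.12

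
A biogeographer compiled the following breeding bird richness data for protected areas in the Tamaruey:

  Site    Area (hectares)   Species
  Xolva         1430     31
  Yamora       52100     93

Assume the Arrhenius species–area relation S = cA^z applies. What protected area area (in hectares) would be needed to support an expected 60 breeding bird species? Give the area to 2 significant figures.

z = ln(93/31) / ln(52100/1430) = 1.0986 / 3.5955 = 0.3056
c = 31 / 1430^0.3056 = 31 / 9.207 = 3.367
A = (60/3.367)^(1/0.3056) ⇒ ln A = ln(17.82)/0.3056 = 9.4266
A = e^9.4266 ≈ 12414 hectares

12000 hectares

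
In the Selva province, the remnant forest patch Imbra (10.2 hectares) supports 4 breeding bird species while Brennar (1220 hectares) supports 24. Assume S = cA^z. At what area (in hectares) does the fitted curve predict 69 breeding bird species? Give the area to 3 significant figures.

20500 hectares

z = ln(24/4) / ln(1220/10.2) = 1.7918 / 4.7842 = 0.3745
c = 4 / 10.2^0.3745 = 4 / 2.386 = 1.676
A = (69/1.676)^(1/0.3745) ⇒ ln A = ln(41.16)/0.3745 = 9.9264
A = e^9.9264 ≈ 20463 hectares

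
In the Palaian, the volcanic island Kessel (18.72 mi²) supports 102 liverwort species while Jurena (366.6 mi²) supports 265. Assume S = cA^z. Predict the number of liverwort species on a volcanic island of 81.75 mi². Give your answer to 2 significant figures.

z = ln(265/102) / ln(366.6/18.72) = 0.9548 / 2.9747 = 0.3210
c = 102 / 18.72^0.3210 = 102 / 2.561 = 39.83
S₃ = 39.83 × 81.75^0.3210 = 39.83 × 4.11 ≈ 163.7

160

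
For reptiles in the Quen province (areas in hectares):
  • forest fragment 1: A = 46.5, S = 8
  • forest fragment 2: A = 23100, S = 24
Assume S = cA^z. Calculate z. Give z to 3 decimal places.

Taking logs: ln S = ln c + z ln A, so z = (ln S₂ − ln S₁)/(ln A₂ − ln A₁).
z = ln(24/8) / ln(23100/46.5) = ln(3) / ln(496.8) = 1.0986 / 6.2081 = 0.1770

0.177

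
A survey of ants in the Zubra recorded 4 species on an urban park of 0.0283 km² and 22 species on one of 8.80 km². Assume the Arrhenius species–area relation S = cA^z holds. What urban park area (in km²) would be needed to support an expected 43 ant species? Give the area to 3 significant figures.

z = ln(22/4) / ln(8.8/0.0283) = 1.7047 / 5.7396 = 0.2970
c = 4 / 0.0283^0.2970 = 4 / 0.3469 = 11.53
A = (43/11.53)^(1/0.2970) ⇒ ln A = ln(3.729)/0.2970 = 4.4311
A = e^4.4311 ≈ 84.02 km²

84.0 km²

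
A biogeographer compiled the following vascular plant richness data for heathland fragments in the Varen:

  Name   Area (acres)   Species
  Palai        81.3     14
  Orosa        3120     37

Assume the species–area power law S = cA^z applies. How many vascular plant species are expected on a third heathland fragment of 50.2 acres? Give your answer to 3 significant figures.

12.3

z = ln(37/14) / ln(3120/81.3) = 0.9719 / 3.6474 = 0.2664
c = 14 / 81.3^0.2664 = 14 / 3.228 = 4.337
S₃ = 4.337 × 50.2^0.2664 = 4.337 × 2.839 ≈ 12.31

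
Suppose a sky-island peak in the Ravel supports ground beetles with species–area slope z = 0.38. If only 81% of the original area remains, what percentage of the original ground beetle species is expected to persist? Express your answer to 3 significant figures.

92.3%

S_new/S_old = (A_new/A_old)^z = 0.81^0.38
= exp(0.38 × ln 0.81) = exp(0.38 × -0.2107) = exp(-0.0801) ≈ 0.923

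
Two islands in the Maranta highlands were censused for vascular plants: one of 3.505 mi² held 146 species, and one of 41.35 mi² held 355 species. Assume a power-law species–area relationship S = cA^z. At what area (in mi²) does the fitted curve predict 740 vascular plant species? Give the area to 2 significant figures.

z = ln(355/146) / ln(41.35/3.505) = 0.8885 / 2.4679 = 0.3600
c = 146 / 3.505^0.3600 = 146 / 1.571 = 92.95
A = (740/92.95)^(1/0.3600) ⇒ ln A = ln(7.961)/0.3600 = 5.7623
A = e^5.7623 ≈ 318.1 mi²

320 mi²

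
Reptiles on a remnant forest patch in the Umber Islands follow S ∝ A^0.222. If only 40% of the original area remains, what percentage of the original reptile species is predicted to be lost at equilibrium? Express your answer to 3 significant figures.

18.4%

S_new/S_old = (A_new/A_old)^z = 0.4^0.222
= exp(0.222 × ln 0.4) = exp(0.222 × -0.9163) = exp(-0.2034) ≈ 0.8159
Fraction lost = 1 − 0.8159 = 0.1841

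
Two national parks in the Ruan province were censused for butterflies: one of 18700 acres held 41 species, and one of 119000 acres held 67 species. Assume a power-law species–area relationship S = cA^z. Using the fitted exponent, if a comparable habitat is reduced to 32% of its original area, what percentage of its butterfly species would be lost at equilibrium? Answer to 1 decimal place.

26.1%

z = ln(67/41) / ln(119000/18700) = 0.4911 / 1.8506 = 0.2654
S_new/S_old = (A_new/A_old)^z = 0.32^0.2654 = exp(0.2654 × -1.1394) = 0.7391
Fraction lost = 1 − 0.7391 = 0.2609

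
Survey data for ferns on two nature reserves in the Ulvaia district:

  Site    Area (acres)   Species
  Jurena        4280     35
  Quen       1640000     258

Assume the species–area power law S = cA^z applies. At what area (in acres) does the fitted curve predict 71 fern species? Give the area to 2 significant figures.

z = ln(258/35) / ln(1640000/4280) = 1.9976 / 5.9485 = 0.3358
c = 35 / 4280^0.3358 = 35 / 16.58 = 2.111
A = (71/2.111)^(1/0.3358) ⇒ ln A = ln(33.63)/0.3358 = 10.4680
A = e^10.4680 ≈ 35172 acres

35000 acres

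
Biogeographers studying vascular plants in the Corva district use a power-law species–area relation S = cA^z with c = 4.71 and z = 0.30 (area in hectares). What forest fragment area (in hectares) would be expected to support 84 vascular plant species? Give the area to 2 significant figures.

15000 hectares

84 = 4.71 × A^0.3  ⇒  A^0.3 = 84/4.71 = 17.83
ln A = ln(17.83) / 0.3 = 2.8811 / 0.3 = 9.6038
A = e^9.6038 ≈ 14820 hectares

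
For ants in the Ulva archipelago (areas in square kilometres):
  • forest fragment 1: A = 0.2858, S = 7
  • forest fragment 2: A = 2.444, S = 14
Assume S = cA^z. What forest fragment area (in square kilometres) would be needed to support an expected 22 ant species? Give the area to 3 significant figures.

z = ln(14/7) / ln(2.444/0.2858) = 0.6931 / 2.1461 = 0.3230
c = 7 / 0.2858^0.3230 = 7 / 0.6673 = 10.49
A = (22/10.49)^(1/0.3230) ⇒ ln A = ln(2.097)/0.3230 = 2.2931
A = e^2.2931 ≈ 9.905 square kilometres

9.91 square kilometres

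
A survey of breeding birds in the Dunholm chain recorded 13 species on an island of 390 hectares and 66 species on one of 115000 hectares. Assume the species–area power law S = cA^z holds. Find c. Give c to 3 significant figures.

2.36

z = ln(S₂/S₁) / ln(A₂/A₁) = ln(66/13) / ln(115000/390) = 1.6247 / 5.6865 = 0.2857
c = S₁ / A₁^z = 13 / 390^0.2857 = 13 / 5.499 = 2.364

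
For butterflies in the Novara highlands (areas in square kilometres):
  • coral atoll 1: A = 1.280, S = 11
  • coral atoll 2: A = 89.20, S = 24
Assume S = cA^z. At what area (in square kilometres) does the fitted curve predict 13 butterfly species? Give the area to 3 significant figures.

3.18 square kilometres

z = ln(24/11) / ln(89.2/1.28) = 0.7802 / 4.2440 = 0.1838
c = 11 / 1.28^0.1838 = 11 / 1.046 = 10.51
A = (13/10.51)^(1/0.1838) ⇒ ln A = ln(1.237)/0.1838 = 1.1556
A = e^1.1556 ≈ 3.176 square kilometres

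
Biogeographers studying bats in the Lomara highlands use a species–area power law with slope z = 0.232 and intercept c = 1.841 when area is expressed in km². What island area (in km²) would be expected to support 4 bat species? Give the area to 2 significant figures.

4 = 1.841 × A^0.232  ⇒  A^0.232 = 4/1.841 = 2.173
ln A = ln(2.173) / 0.232 = 0.7760 / 0.232 = 3.3448
A = e^3.3448 ≈ 28.35 km²

28 km²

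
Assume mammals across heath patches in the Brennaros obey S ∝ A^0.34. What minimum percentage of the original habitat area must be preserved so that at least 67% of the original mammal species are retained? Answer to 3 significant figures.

30.8%

Need (A_new/A_old)^0.34 = 0.67, so A_new/A_old = 0.67^(1/0.34) = 0.67^2.941
ln(A_new/A_old) = ln 0.67 / 0.34 = -0.4005 / 0.34 = -1.1779
A_new/A_old = e^-1.1779 ≈ 0.3079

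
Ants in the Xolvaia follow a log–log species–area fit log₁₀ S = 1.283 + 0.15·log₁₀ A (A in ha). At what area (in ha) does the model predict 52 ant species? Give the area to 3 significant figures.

52 = 19.19 × A^0.15  ⇒  A^0.15 = 52/19.19 = 2.71
ln A = ln(2.71) / 0.15 = 0.9970 / 0.15 = 6.6468
A = e^6.6468 ≈ 770.4 ha

770 ha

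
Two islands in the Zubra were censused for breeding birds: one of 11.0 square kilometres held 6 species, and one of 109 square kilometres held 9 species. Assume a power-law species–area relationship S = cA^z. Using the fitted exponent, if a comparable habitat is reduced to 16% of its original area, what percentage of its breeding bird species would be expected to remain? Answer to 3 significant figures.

z = ln(9/6) / ln(109/11) = 0.4055 / 2.2935 = 0.1768
S_new/S_old = (A_new/A_old)^z = 0.16^0.1768 = exp(0.1768 × -1.8326) = 0.7233

72.3%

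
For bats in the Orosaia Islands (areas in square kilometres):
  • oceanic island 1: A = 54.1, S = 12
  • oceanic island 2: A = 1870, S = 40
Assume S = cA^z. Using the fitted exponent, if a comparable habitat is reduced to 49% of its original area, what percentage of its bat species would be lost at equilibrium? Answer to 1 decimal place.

21.5%

z = ln(40/12) / ln(1870/54.1) = 1.2040 / 3.5429 = 0.3398
S_new/S_old = (A_new/A_old)^z = 0.49^0.3398 = exp(0.3398 × -0.7133) = 0.7847
Fraction lost = 1 − 0.7847 = 0.2153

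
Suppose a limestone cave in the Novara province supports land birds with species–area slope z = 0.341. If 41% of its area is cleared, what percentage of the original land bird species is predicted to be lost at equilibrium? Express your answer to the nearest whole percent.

S_new/S_old = (A_new/A_old)^z = 0.59^0.341
= exp(0.341 × ln 0.59) = exp(0.341 × -0.5276) = exp(-0.1799) ≈ 0.8353
Fraction lost = 1 − 0.8353 = 0.1647

16%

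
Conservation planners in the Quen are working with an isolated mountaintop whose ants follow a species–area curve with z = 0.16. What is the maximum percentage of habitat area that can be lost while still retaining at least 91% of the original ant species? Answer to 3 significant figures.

Need (A_new/A_old)^0.16 = 0.91, so A_new/A_old = 0.91^(1/0.16) = 0.91^6.25
ln(A_new/A_old) = ln 0.91 / 0.16 = -0.0943 / 0.16 = -0.5894
A_new/A_old = e^-0.5894 ≈ 0.5546
Fraction that can be lost = 1 − 0.5546 = 0.4454

44.5%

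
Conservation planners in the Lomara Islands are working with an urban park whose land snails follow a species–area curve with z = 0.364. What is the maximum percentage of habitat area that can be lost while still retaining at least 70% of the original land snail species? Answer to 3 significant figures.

Need (A_new/A_old)^0.364 = 0.7, so A_new/A_old = 0.7^(1/0.364) = 0.7^2.747
ln(A_new/A_old) = ln 0.7 / 0.364 = -0.3567 / 0.364 = -0.9799
A_new/A_old = e^-0.9799 ≈ 0.3754
Fraction that can be lost = 1 − 0.3754 = 0.6246

62.5%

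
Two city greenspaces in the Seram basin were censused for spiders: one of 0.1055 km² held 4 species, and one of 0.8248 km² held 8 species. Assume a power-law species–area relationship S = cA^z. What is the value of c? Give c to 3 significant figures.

z = ln(S₂/S₁) / ln(A₂/A₁) = ln(8/4) / ln(0.8248/0.1055) = 0.6931 / 2.0564 = 0.3371
c = S₁ / A₁^z = 4 / 0.1055^0.3371 = 4 / 0.4686 = 8.537

8.54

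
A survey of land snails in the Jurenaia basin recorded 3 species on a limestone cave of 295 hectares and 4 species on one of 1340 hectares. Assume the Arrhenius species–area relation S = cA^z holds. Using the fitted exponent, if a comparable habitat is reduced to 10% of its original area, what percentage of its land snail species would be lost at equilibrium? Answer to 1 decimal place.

z = ln(4/3) / ln(1340/295) = 0.2877 / 1.5134 = 0.1901
S_new/S_old = (A_new/A_old)^z = 0.1^0.1901 = exp(0.1901 × -2.3026) = 0.6455
Fraction lost = 1 − 0.6455 = 0.3545

35.4%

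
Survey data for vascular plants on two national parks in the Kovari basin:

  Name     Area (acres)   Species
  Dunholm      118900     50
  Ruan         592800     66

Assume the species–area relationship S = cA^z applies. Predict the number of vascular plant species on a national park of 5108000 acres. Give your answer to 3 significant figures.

z = ln(66/50) / ln(592800/118900) = 0.2776 / 1.6066 = 0.1728
c = 50 / 118900^0.1728 = 50 / 7.534 = 6.636
S₃ = 6.636 × 5108000^0.1728 = 6.636 × 14.43 ≈ 95.76

95.8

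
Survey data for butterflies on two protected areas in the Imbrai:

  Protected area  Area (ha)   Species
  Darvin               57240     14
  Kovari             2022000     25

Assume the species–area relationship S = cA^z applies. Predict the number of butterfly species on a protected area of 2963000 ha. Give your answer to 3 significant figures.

z = ln(25/14) / ln(2022000/57240) = 0.5798 / 3.5646 = 0.1627
c = 14 / 57240^0.1627 = 14 / 5.941 = 2.356
S₃ = 2.356 × 2963000^0.1627 = 2.356 × 11.29 ≈ 26.6

26.6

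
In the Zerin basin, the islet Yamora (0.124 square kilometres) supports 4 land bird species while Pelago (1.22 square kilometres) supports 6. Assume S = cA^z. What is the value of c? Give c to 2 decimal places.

5.79

z = ln(S₂/S₁) / ln(A₂/A₁) = ln(6/4) / ln(1.22/0.124) = 0.4055 / 2.2863 = 0.1773
c = S₁ / A₁^z = 4 / 0.124^0.1773 = 4 / 0.6906 = 5.792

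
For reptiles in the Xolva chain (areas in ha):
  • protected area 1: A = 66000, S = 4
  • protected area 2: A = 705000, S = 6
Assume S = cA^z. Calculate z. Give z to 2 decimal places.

0.17

Taking logs: ln S = ln c + z ln A, so z = (ln S₂ − ln S₁)/(ln A₂ − ln A₁).
z = ln(6/4) / ln(705000/66000) = ln(1.5) / ln(10.68) = 0.4055 / 2.3685 = 0.1712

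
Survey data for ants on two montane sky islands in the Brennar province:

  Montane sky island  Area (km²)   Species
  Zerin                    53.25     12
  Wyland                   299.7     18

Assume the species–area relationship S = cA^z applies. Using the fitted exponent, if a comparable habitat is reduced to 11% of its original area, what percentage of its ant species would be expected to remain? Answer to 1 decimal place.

59.6%

z = ln(18/12) / ln(299.7/53.25) = 0.4055 / 1.7278 = 0.2347
S_new/S_old = (A_new/A_old)^z = 0.11^0.2347 = exp(0.2347 × -2.2073) = 0.5957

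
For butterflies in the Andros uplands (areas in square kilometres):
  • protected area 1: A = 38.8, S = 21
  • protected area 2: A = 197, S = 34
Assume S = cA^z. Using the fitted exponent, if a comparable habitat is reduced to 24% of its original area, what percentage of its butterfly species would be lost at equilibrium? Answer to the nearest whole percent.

z = ln(34/21) / ln(197/38.8) = 0.4818 / 1.6248 = 0.2966
S_new/S_old = (A_new/A_old)^z = 0.24^0.2966 = exp(0.2966 × -1.4271) = 0.6549
Fraction lost = 1 − 0.6549 = 0.3451

35%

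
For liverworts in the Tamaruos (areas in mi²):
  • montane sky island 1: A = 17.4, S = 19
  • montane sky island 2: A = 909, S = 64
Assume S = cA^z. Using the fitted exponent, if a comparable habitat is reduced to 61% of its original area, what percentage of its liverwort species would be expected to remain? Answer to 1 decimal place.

z = ln(64/19) / ln(909/17.4) = 1.2144 / 3.9559 = 0.3070
S_new/S_old = (A_new/A_old)^z = 0.61^0.3070 = exp(0.3070 × -0.4943) = 0.8592

85.9%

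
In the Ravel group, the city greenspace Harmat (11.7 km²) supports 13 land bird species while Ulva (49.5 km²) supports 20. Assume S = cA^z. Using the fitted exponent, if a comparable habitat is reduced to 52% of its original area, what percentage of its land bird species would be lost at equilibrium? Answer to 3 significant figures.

z = ln(20/13) / ln(49.5/11.7) = 0.4308 / 1.4424 = 0.2987
S_new/S_old = (A_new/A_old)^z = 0.52^0.2987 = exp(0.2987 × -0.6539) = 0.8226
Fraction lost = 1 − 0.8226 = 0.1774

17.7%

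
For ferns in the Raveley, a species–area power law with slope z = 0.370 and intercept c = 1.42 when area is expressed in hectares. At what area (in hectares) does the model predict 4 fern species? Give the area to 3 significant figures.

16.4 hectares

4 = 1.42 × A^0.37  ⇒  A^0.37 = 4/1.42 = 2.817
ln A = ln(2.817) / 0.37 = 1.0356 / 0.37 = 2.7990
A = e^2.7990 ≈ 16.43 hectares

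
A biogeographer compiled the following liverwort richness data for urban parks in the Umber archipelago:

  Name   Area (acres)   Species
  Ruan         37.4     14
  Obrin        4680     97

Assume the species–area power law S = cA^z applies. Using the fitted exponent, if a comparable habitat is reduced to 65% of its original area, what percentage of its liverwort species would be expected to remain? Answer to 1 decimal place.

z = ln(97/14) / ln(4680/37.4) = 1.9357 / 4.8294 = 0.4008
S_new/S_old = (A_new/A_old)^z = 0.65^0.4008 = exp(0.4008 × -0.4308) = 0.8414

84.1%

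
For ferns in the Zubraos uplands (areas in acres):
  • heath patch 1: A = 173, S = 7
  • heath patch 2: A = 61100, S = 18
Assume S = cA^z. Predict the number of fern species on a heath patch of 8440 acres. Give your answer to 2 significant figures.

13

z = ln(18/7) / ln(61100/173) = 0.9445 / 5.8670 = 0.1610
c = 7 / 173^0.1610 = 7 / 2.292 = 3.054
S₃ = 3.054 × 8440^0.1610 = 3.054 × 4.286 ≈ 13.09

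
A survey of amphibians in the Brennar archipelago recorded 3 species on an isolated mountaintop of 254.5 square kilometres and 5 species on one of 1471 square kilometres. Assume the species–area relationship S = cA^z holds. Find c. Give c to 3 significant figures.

0.598

z = ln(S₂/S₁) / ln(A₂/A₁) = ln(5/3) / ln(1471/254.5) = 0.5108 / 1.7544 = 0.2912
c = S₁ / A₁^z = 3 / 254.5^0.2912 = 3 / 5.017 = 0.5979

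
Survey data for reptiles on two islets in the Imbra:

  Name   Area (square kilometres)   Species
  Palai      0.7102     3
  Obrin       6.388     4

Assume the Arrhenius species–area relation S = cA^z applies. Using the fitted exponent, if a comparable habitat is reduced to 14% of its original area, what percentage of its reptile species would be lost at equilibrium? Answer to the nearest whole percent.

z = ln(4/3) / ln(6.388/0.7102) = 0.2877 / 2.1966 = 0.1310
S_new/S_old = (A_new/A_old)^z = 0.14^0.1310 = exp(0.1310 × -1.9661) = 0.773
Fraction lost = 1 − 0.773 = 0.227

23%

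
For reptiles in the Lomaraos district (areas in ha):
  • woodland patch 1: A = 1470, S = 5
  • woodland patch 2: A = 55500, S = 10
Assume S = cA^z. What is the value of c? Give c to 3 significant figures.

z = ln(S₂/S₁) / ln(A₂/A₁) = ln(10/5) / ln(55500/1470) = 0.6931 / 3.6311 = 0.1909
c = S₁ / A₁^z = 5 / 1470^0.1909 = 5 / 4.024 = 1.243

1.24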